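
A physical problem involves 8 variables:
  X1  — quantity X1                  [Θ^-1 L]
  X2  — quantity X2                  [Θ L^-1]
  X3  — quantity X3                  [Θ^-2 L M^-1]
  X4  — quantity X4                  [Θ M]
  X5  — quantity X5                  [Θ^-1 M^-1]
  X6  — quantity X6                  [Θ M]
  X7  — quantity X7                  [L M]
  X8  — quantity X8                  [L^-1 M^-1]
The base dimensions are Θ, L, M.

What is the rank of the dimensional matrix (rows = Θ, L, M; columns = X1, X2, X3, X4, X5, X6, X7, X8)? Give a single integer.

2

Exponent matrix [Θ,L,M] × [X1,X2,X3,X4,X5,X6,X7,X8]:
  Θ: [-1  1 -2  1 -1  1  0  0]
  L: [ 1 -1  1  0  0  0  1 -1]
  M: [ 0  0 -1  1 -1  1  1 -1]
Row reduction gives pivot columns X1,X3; rank = 2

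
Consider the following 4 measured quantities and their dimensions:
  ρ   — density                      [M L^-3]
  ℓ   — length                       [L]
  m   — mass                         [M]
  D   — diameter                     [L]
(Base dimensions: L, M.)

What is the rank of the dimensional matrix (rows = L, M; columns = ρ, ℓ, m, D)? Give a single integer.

Dimensional matrix (L×M by ρ×ℓ×m×D):
  L: [-3  1  0  1]
  M: [ 1  0  1  0]
Row reduction gives pivot columns ρ,ℓ; rank = 2

2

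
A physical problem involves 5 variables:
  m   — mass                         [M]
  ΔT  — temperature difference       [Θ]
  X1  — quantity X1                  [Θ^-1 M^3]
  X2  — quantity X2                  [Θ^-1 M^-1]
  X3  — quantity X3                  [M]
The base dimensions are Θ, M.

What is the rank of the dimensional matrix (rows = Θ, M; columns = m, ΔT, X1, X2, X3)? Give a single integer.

Exponent matrix [Θ,M] × [m,ΔT,X1,X2,X3]:
  Θ: [ 0  1 -1 -1  0]
  M: [ 1  0  3 -1  1]
Echelon form has 2 nonzero rows (pivots: m,ΔT)

2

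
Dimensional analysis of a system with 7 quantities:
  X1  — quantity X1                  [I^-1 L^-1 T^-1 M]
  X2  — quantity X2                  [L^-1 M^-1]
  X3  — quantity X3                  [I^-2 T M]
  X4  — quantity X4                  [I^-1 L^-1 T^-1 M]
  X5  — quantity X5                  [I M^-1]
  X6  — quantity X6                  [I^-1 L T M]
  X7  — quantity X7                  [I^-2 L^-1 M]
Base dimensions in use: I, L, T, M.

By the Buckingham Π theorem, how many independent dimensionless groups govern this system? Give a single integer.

4

Dimensional matrix (I×L×T×M by X1×X2×X3×X4×X5×X6×X7):
  I: [-1  0 -2 -1  1 -1 -2]
  L: [-1 -1  0 -1  0  1 -1]
  T: [-1  0  1 -1  0  1  0]
  M: [ 1 -1  1  1 -1  1  1]
Row reduction gives pivot columns X1,X2,X3; rank = 3
7 vars − rank 3 = 4 Π groups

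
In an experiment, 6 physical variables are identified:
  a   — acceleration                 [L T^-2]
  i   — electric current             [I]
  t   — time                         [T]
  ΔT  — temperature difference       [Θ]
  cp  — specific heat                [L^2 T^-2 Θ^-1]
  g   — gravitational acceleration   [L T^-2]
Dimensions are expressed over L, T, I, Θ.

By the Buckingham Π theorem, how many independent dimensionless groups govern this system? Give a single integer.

2

Dimensional matrix (L×T×I×Θ by a×i×t×ΔT×cp×g):
  L: [ 1  0  0  0  2  1]
  T: [-2  0  1  0 -2 -2]
  I: [ 0  1  0  0  0  0]
  Θ: [ 0  0  0  1 -1  0]
Row reduction gives pivot columns a,i,t,ΔT; rank = 4
Π count = n − r = 6 − 4 = 2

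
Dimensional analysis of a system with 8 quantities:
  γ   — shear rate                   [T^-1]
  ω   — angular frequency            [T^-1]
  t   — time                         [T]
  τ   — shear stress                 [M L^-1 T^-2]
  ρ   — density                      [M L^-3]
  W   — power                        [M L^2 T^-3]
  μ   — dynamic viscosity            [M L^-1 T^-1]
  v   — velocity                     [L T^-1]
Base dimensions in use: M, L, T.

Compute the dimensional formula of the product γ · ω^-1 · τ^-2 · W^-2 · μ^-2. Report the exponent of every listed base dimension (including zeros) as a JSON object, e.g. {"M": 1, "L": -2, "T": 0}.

{"M": -6, "L": 0, "T": 12}

Exponent matrix [M,L,T] × [γ,ω,t,τ,ρ,W,μ,v]:
  M: [ 0  0  0  1  1  1  1  0]
  L: [ 0  0  0 -1 -3  2 -1  1]
  T: [-1 -1  1 -2  0 -3 -1 -1]
  [M]: (1)·0+(-1)·0+(-2)·1+(-2)·1+(-2)·1 = -6
  [L]: (1)·0+(-1)·0+(-2)·-1+(-2)·2+(-2)·-1 = 0
  [T]: (1)·-1+(-1)·-1+(-2)·-2+(-2)·-3+(-2)·-1 = 12
⇒ M^-6 T^12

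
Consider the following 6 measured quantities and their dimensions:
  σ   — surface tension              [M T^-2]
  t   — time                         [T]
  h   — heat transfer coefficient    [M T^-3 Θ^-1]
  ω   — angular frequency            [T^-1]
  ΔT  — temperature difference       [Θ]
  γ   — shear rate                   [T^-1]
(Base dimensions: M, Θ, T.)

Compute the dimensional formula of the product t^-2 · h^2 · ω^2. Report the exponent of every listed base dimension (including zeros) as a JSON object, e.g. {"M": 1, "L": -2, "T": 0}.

Dimensional matrix (M×Θ×T by σ×t×h×ω×ΔT×γ):
  M: [ 1  0  1  0  0  0]
  Θ: [ 0  0 -1  0  1  0]
  T: [-2  1 -3 -1  0 -1]
  [M]: (-2)·0+(2)·1+(2)·0 = 2
  [Θ]: (-2)·0+(2)·-1+(2)·0 = -2
  [T]: (-2)·1+(2)·-3+(2)·-1 = -10
⇒ M^2 Θ^-2 T^-10

{"M": 2, "Θ": -2, "T": -10}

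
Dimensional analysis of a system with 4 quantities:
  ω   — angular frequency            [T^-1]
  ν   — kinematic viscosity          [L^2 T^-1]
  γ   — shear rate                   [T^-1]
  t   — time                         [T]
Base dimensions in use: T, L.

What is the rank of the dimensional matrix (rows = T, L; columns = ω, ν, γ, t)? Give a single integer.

Write exponents as rows T,L / cols ω,ν,γ,t:
  T: [-1 -1 -1  1]
  L: [ 0  2  0  0]
Echelon form has 2 nonzero rows (pivots: ω,ν)

2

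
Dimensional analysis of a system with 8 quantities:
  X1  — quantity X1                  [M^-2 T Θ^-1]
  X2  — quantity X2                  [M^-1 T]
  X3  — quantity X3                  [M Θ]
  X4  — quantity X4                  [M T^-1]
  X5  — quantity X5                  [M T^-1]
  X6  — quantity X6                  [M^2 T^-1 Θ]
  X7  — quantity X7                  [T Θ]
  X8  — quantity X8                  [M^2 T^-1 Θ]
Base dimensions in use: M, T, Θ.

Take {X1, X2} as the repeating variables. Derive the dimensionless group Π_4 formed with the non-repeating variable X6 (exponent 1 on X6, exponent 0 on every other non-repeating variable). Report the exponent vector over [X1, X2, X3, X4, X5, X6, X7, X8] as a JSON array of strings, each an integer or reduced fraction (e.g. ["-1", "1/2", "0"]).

Write exponents as rows M,T,Θ / cols X1,X2,X3,X4,X5,X6,X7,X8:
  M: [-2 -1  1  1  1  2  0  2]
  T: [ 1  1  0 -1 -1 -1  1 -1]
  Θ: [-1  0  1  0  0  1  1  1]
Echelon form has 2 nonzero rows (pivots: X1,X2)
Repeat: X1,X2; free: X3,X4,X5,X6,X7,X8
RREF:
  r0: [   1    0   -1    0    0   -1   -1   -1]
  r1: [   0    1    1   -1   -1    0    2    0]
  r2: [   0    0    0    0    0    0    0    0]
Fix exponent of X6 at 1, X3 at 0, X4 at 0, X5 at 0, X7 at 0, X8 at 0; solve each RREF row for its pivot's exponent:
  r0: exp(X1) + (-1)·1 = 0 ⇒ exp(X1) = 1
  r1: exp(X2) + (0)·1 = 0 ⇒ exp(X2) = 0
Π_4 = X1 · X6

["1", "0", "0", "0", "0", "1", "0", "0"]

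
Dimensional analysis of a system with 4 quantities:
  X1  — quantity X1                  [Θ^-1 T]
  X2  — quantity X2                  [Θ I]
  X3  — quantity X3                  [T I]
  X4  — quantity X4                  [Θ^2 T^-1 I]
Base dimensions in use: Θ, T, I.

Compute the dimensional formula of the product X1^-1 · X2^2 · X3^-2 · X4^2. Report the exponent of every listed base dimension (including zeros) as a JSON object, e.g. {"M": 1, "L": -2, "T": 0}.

{"Θ": 7, "T": -5, "I": 2}

Dimensional matrix (Θ×T×I by X1×X2×X3×X4):
  Θ: [-1  1  0  2]
  T: [ 1  0  1 -1]
  I: [ 0  1  1  1]
  [Θ]: (-1)·-1+(2)·1+(-2)·0+(2)·2 = 7
  [T]: (-1)·1+(2)·0+(-2)·1+(2)·-1 = -5
  [I]: (-1)·0+(2)·1+(-2)·1+(2)·1 = 2
⇒ Θ^7 T^-5 I^2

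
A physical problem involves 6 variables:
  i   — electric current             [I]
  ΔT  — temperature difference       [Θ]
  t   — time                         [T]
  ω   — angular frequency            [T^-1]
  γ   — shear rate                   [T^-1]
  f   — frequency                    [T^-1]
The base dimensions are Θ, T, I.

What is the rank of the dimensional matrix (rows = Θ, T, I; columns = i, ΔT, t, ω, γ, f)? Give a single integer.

Write exponents as rows Θ,T,I / cols i,ΔT,t,ω,γ,f:
  Θ: [ 0  1  0  0  0  0]
  T: [ 0  0  1 -1 -1 -1]
  I: [ 1  0  0  0  0  0]
Row reduction gives pivot columns i,ΔT,t; rank = 3

3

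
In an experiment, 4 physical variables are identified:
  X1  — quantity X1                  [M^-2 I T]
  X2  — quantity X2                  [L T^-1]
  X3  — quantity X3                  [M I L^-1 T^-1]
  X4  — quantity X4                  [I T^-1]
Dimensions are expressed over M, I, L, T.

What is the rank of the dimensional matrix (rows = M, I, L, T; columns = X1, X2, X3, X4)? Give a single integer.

Exponent matrix [M,I,L,T] × [X1,X2,X3,X4]:
  M: [-2  0  1  0]
  I: [ 1  0  1  1]
  L: [ 0  1 -1  0]
  T: [ 1 -1 -1 -1]
Row reduction gives pivot columns X1,X2,X3; rank = 3

3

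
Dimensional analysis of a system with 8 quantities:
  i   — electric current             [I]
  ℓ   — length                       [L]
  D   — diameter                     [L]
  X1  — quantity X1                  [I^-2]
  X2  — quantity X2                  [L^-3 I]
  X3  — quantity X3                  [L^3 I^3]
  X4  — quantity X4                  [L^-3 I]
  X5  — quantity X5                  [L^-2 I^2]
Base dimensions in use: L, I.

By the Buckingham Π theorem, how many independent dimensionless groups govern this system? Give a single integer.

6

Exponent matrix [L,I] × [i,ℓ,D,X1,X2,X3,X4,X5]:
  L: [ 0  1  1  0 -3  3 -3 -2]
  I: [ 1  0  0 -2  1  3  1  2]
Row reduction gives pivot columns i,ℓ; rank = 2
n=8, r=2 ⇒ 6 dimensionless groups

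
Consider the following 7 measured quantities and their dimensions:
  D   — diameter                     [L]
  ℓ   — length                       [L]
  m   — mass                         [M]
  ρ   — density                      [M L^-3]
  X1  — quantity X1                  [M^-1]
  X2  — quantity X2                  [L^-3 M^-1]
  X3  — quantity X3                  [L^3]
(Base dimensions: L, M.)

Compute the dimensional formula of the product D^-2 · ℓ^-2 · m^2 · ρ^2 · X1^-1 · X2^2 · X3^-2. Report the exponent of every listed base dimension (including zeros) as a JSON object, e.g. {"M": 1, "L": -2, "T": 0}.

{"L": -22, "M": 3}

Exponent matrix [L,M] × [D,ℓ,m,ρ,X1,X2,X3]:
  L: [ 1  1  0 -3  0 -3  3]
  M: [ 0  0  1  1 -1 -1  0]
  [L]: (-2)·1+(-2)·1+(2)·0+(2)·-3+(-1)·0+(2)·-3+(-2)·3 = -22
  [M]: (-2)·0+(-2)·0+(2)·1+(2)·1+(-1)·-1+(2)·-1+(-2)·0 = 3
⇒ L^-22 M^3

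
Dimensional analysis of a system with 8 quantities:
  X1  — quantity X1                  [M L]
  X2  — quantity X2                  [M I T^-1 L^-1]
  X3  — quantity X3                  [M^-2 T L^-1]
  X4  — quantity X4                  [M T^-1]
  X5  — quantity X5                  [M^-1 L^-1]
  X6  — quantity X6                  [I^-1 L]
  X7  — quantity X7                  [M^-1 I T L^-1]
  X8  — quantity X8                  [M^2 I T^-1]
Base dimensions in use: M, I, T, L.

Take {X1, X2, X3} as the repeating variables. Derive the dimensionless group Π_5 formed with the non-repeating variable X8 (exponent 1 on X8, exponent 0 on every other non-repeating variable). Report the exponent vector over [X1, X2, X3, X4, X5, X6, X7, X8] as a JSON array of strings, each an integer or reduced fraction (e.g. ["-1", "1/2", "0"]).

["-1", "-1", "0", "0", "0", "0", "0", "1"]

Exponent matrix [M,I,T,L] × [X1,X2,X3,X4,X5,X6,X7,X8]:
  M: [ 1  1 -2  1 -1  0 -1  2]
  I: [ 0  1  0  0  0 -1  1  1]
  T: [ 0 -1  1 -1  0  0  1 -1]
  L: [ 1 -1 -1  0 -1  1 -1  0]
Row reduction gives pivot columns X1,X2,X3; rank = 3
Repeat: X1,X2,X3; free: X4,X5,X6,X7,X8
RREF:
  r0: [   1    0    0   -1   -1   -1    2    1]
  r1: [   0    1    0    0    0   -1    1    1]
  r2: [   0    0    1   -1    0   -1    2    0]
  r3: [   0    0    0    0    0    0    0    0]
Fix exponent of X8 at 1, X4 at 0, X5 at 0, X6 at 0, X7 at 0; solve each RREF row for its pivot's exponent:
  r0: exp(X1) + (1)·1 = 0 ⇒ exp(X1) = -1
  r1: exp(X2) + (1)·1 = 0 ⇒ exp(X2) = -1
  r2: exp(X3) + (0)·1 = 0 ⇒ exp(X3) = 0
Π_5 = X1^-1 · X2^-1 · X8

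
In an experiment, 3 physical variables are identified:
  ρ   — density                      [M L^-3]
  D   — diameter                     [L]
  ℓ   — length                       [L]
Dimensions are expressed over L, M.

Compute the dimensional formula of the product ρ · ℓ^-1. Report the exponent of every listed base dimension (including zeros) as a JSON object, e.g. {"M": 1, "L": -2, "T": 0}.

Dimensional matrix (L×M by ρ×D×ℓ):
  L: [-3  1  1]
  M: [ 1  0  0]
  [L]: (1)·-3+(-1)·1 = -4
  [M]: (1)·1+(-1)·0 = 1
⇒ L^-4 M

{"L": -4, "M": 1}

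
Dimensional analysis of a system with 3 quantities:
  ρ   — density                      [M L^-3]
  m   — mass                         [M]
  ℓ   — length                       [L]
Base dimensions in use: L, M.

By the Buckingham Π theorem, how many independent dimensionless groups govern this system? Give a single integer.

Write exponents as rows L,M / cols ρ,m,ℓ:
  L: [-3  0  1]
  M: [ 1  1  0]
RREF → pivots at {ρ,m} ⇒ r = 2
n=3, r=2 ⇒ 1 dimensionless group

1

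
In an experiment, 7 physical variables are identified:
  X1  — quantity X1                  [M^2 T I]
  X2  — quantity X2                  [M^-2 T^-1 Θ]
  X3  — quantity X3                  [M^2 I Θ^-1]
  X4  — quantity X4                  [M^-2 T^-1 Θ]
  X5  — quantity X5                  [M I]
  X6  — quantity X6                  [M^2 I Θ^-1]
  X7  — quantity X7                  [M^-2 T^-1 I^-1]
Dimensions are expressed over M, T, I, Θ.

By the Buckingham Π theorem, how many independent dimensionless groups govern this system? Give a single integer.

Write exponents as rows M,T,I,Θ / cols X1,X2,X3,X4,X5,X6,X7:
  M: [ 2 -2  2 -2  1  2 -2]
  T: [ 1 -1  0 -1  0  0 -1]
  I: [ 1  0  1  0  1  1 -1]
  Θ: [ 0  1 -1  1  0 -1  0]
RREF → pivots at {X1,X2,X3} ⇒ r = 3
7 vars − rank 3 = 4 Π groups

4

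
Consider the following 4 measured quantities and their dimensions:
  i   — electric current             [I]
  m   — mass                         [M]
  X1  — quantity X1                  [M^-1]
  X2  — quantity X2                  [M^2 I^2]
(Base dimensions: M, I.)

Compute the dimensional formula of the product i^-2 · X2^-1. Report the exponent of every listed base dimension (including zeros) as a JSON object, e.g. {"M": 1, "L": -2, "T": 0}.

{"M": -2, "I": -4}

Exponent matrix [M,I] × [i,m,X1,X2]:
  M: [ 0  1 -1  2]
  I: [ 1  0  0  2]
  [M]: (-2)·0+(-1)·2 = -2
  [I]: (-2)·1+(-1)·2 = -4
⇒ M^-2 I^-4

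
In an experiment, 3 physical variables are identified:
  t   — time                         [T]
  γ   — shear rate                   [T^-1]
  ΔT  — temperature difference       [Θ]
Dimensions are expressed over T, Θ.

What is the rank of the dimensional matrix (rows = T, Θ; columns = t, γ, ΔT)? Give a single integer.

Dimensional matrix (T×Θ by t×γ×ΔT):
  T: [ 1 -1  0]
  Θ: [ 0  0  1]
Row reduction gives pivot columns t,ΔT; rank = 2

2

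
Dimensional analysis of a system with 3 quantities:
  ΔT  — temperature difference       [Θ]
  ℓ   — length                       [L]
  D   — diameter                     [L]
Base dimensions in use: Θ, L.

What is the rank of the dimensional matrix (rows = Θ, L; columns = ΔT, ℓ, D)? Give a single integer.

2

Dimensional matrix (Θ×L by ΔT×ℓ×D):
  Θ: [ 1  0  0]
  L: [ 0  1  1]
Echelon form has 2 nonzero rows (pivots: ΔT,ℓ)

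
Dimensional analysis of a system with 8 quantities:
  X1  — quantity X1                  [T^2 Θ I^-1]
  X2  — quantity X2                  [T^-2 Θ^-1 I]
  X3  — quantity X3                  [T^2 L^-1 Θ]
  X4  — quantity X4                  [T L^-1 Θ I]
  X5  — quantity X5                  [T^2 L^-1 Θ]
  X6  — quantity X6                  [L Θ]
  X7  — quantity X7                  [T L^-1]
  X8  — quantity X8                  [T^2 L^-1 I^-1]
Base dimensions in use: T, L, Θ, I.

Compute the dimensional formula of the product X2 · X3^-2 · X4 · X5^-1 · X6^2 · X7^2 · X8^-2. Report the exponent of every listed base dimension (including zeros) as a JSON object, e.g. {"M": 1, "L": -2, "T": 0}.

{"T": -9, "L": 4, "Θ": -1, "I": 4}

Exponent matrix [T,L,Θ,I] × [X1,X2,X3,X4,X5,X6,X7,X8]:
  T: [ 2 -2  2  1  2  0  1  2]
  L: [ 0  0 -1 -1 -1  1 -1 -1]
  Θ: [ 1 -1  1  1  1  1  0  0]
  I: [-1  1  0  1  0  0  0 -1]
  [T]: (1)·-2+(-2)·2+(1)·1+(-1)·2+(2)·0+(2)·1+(-2)·2 = -9
  [L]: (1)·0+(-2)·-1+(1)·-1+(-1)·-1+(2)·1+(2)·-1+(-2)·-1 = 4
  [Θ]: (1)·-1+(-2)·1+(1)·1+(-1)·1+(2)·1+(2)·0+(-2)·0 = -1
  [I]: (1)·1+(-2)·0+(1)·1+(-1)·0+(2)·0+(2)·0+(-2)·-1 = 4
⇒ T^-9 L^4 Θ^-1 I^4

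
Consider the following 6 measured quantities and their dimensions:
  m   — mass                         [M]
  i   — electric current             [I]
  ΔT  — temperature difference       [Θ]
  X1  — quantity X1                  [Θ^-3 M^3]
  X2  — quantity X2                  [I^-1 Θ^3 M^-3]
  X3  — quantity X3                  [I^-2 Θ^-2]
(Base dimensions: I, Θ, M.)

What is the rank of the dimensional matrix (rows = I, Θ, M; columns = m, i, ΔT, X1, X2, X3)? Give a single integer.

3

Write exponents as rows I,Θ,M / cols m,i,ΔT,X1,X2,X3:
  I: [ 0  1  0  0 -1 -2]
  Θ: [ 0  0  1 -3  3 -2]
  M: [ 1  0  0  3 -3  0]
RREF → pivots at {m,i,ΔT} ⇒ r = 3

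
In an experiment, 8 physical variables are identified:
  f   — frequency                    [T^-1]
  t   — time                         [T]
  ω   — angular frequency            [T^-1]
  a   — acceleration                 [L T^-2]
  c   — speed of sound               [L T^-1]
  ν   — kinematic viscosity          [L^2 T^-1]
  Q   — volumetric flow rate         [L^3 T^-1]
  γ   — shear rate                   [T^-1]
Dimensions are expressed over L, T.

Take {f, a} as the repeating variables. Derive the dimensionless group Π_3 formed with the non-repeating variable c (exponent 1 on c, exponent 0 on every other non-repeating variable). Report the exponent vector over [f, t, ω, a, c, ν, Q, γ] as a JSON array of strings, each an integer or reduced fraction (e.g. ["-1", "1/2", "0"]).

["1", "0", "0", "-1", "1", "0", "0", "0"]

Dimensional matrix (L×T by f×t×ω×a×c×ν×Q×γ):
  L: [ 0  0  0  1  1  2  3  0]
  T: [-1  1 -1 -2 -1 -1 -1 -1]
Echelon form has 2 nonzero rows (pivots: f,a)
Repeat: f,a; free: t,ω,c,ν,Q,γ
RREF:
  r0: [   1   -1    1    0   -1   -3   -5    1]
  r1: [   0    0    0    1    1    2    3    0]
Fix exponent of c at 1, t at 0, ω at 0, ν at 0, Q at 0, γ at 0; solve each RREF row for its pivot's exponent:
  r0: exp(f) + (-1)·1 = 0 ⇒ exp(f) = 1
  r1: exp(a) + (1)·1 = 0 ⇒ exp(a) = -1
Π_3 = f · a^-1 · c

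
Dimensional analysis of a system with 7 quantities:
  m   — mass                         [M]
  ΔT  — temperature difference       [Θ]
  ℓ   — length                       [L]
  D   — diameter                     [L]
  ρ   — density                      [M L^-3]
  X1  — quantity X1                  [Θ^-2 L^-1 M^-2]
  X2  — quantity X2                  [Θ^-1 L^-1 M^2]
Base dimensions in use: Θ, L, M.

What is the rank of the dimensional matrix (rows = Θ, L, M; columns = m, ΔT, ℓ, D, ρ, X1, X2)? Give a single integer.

3

Write exponents as rows Θ,L,M / cols m,ΔT,ℓ,D,ρ,X1,X2:
  Θ: [ 0  1  0  0  0 -2 -1]
  L: [ 0  0  1  1 -3 -1 -1]
  M: [ 1  0  0  0  1 -2  2]
Echelon form has 3 nonzero rows (pivots: m,ΔT,ℓ)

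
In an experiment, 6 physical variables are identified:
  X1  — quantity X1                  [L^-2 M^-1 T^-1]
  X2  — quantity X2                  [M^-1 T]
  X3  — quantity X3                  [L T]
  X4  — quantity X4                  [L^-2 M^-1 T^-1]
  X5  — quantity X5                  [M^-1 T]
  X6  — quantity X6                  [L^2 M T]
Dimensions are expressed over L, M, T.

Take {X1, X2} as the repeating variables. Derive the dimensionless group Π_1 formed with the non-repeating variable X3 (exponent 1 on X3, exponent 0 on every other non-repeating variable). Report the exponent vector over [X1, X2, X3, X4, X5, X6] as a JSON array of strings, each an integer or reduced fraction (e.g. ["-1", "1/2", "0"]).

["1/2", "-1/2", "1", "0", "0", "0"]

Write exponents as rows L,M,T / cols X1,X2,X3,X4,X5,X6:
  L: [-2  0  1 -2  0  2]
  M: [-1 -1  0 -1 -1  1]
  T: [-1  1  1 -1  1  1]
Echelon form has 2 nonzero rows (pivots: X1,X2)
Pivot set = {X1,X2}, free = {X3,X4,X5,X6}
RREF:
  r0: [   1    0 -1/2    1    0   -1]
  r1: [   0    1  1/2    0    1    0]
  r2: [   0    0    0    0    0    0]
Fix exponent of X3 at 1, X4 at 0, X5 at 0, X6 at 0; solve each RREF row for its pivot's exponent:
  r0: exp(X1) + (-1/2)·1 = 0 ⇒ exp(X1) = 1/2
  r1: exp(X2) + (1/2)·1 = 0 ⇒ exp(X2) = -1/2
Π_1 = X1^(1/2) · X2^(-1/2) · X3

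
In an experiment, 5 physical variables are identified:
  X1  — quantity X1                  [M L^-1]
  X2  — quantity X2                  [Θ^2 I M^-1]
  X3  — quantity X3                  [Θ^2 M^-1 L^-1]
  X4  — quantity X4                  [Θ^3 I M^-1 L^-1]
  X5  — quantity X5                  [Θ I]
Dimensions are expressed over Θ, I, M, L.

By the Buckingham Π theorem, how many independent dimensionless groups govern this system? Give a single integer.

2

Dimensional matrix (Θ×I×M×L by X1×X2×X3×X4×X5):
  Θ: [ 0  2  2  3  1]
  I: [ 0  1  0  1  1]
  M: [ 1 -1 -1 -1  0]
  L: [-1  0 -1 -1  0]
Row reduction gives pivot columns X1,X2,X3; rank = 3
n=5, r=3 ⇒ 2 dimensionless groups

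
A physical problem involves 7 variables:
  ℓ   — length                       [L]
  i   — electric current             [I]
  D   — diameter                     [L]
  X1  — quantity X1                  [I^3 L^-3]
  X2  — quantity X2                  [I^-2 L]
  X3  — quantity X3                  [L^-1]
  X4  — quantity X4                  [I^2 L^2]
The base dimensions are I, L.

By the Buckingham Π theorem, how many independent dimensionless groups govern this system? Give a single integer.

5

Exponent matrix [I,L] × [ℓ,i,D,X1,X2,X3,X4]:
  I: [ 0  1  0  3 -2  0  2]
  L: [ 1  0  1 -3  1 -1  2]
RREF → pivots at {ℓ,i} ⇒ r = 2
7 vars − rank 2 = 5 Π groups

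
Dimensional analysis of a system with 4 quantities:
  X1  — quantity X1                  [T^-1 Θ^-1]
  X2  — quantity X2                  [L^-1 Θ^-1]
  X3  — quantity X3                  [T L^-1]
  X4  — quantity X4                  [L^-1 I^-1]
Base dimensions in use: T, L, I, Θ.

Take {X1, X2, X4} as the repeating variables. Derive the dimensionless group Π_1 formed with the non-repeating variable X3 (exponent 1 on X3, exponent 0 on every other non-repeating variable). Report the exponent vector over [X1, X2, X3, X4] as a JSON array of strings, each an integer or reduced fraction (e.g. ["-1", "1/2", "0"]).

Write exponents as rows T,L,I,Θ / cols X1,X2,X3,X4:
  T: [-1  0  1  0]
  L: [ 0 -1 -1 -1]
  I: [ 0  0  0 -1]
  Θ: [-1 -1  0  0]
Row reduction gives pivot columns X1,X2,X4; rank = 3
Repeat: X1,X2,X4; free: X3
RREF:
  r0: [   1    0   -1    0]
  r1: [   0    1    1    0]
  r2: [   0    0    0    1]
  r3: [   0    0    0    0]
Fix exponent of X3 at 1; solve each RREF row for its pivot's exponent:
  r0: exp(X1) + (-1)·1 = 0 ⇒ exp(X1) = 1
  r1: exp(X2) + (1)·1 = 0 ⇒ exp(X2) = -1
  r2: exp(X4) + (0)·1 = 0 ⇒ exp(X4) = 0
Π_1 = X1 · X2^-1 · X3

["1", "-1", "1", "0"]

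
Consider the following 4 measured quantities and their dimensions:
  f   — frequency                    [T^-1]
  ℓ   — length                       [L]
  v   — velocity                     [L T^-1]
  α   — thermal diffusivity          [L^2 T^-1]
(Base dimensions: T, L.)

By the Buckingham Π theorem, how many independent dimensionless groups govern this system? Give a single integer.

2

Exponent matrix [T,L] × [f,ℓ,v,α]:
  T: [-1  0 -1 -1]
  L: [ 0  1  1  2]
RREF → pivots at {f,ℓ} ⇒ r = 2
n=4, r=2 ⇒ 2 dimensionless groups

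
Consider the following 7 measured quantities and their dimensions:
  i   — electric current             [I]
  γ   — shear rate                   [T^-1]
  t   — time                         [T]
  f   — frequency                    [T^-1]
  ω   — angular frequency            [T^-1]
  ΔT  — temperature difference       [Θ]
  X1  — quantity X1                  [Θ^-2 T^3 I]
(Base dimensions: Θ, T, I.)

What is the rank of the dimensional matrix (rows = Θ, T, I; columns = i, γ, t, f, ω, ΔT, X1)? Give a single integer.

3

Write exponents as rows Θ,T,I / cols i,γ,t,f,ω,ΔT,X1:
  Θ: [ 0  0  0  0  0  1 -2]
  T: [ 0 -1  1 -1 -1  0  3]
  I: [ 1  0  0  0  0  0  1]
Row reduction gives pivot columns i,γ,ΔT; rank = 3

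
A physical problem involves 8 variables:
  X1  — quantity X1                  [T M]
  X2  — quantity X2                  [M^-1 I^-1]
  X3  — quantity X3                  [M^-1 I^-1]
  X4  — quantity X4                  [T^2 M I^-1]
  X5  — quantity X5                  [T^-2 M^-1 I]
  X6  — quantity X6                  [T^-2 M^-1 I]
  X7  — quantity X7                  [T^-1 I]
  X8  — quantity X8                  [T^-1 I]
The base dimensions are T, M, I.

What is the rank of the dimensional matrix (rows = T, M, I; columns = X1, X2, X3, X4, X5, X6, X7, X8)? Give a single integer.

2

Dimensional matrix (T×M×I by X1×X2×X3×X4×X5×X6×X7×X8):
  T: [ 1  0  0  2 -2 -2 -1 -1]
  M: [ 1 -1 -1  1 -1 -1  0  0]
  I: [ 0 -1 -1 -1  1  1  1  1]
Echelon form has 2 nonzero rows (pivots: X1,X2)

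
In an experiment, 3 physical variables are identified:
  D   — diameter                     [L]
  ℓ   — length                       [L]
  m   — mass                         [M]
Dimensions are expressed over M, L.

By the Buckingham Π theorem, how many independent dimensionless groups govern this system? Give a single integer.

Write exponents as rows M,L / cols D,ℓ,m:
  M: [ 0  0  1]
  L: [ 1  1  0]
RREF → pivots at {D,m} ⇒ r = 2
3 vars − rank 2 = 1 Π group

1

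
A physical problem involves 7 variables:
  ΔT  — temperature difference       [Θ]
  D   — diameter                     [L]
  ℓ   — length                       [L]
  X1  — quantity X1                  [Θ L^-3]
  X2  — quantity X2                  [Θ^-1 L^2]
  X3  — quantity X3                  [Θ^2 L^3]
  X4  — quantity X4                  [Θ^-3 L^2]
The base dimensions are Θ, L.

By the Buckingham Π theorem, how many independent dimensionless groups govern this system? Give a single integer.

Write exponents as rows Θ,L / cols ΔT,D,ℓ,X1,X2,X3,X4:
  Θ: [ 1  0  0  1 -1  2 -3]
  L: [ 0  1  1 -3  2  3  2]
Row reduction gives pivot columns ΔT,D; rank = 2
Π count = n − r = 7 − 2 = 5

5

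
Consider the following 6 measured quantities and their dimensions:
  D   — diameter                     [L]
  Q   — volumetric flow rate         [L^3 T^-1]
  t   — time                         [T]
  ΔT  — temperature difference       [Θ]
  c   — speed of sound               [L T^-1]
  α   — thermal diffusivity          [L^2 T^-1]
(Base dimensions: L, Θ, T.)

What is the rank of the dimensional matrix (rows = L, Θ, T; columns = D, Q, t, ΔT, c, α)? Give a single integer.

3

Write exponents as rows L,Θ,T / cols D,Q,t,ΔT,c,α:
  L: [ 1  3  0  0  1  2]
  Θ: [ 0  0  0  1  0  0]
  T: [ 0 -1  1  0 -1 -1]
RREF → pivots at {D,Q,ΔT} ⇒ r = 3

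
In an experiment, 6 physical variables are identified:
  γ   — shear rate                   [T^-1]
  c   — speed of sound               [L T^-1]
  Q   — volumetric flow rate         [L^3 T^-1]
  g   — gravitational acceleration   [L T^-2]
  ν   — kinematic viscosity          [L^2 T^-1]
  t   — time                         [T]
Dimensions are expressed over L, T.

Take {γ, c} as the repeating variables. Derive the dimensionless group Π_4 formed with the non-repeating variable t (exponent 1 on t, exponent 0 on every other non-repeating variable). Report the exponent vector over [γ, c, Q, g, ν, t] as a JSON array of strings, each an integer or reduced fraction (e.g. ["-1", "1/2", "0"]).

Dimensional matrix (L×T by γ×c×Q×g×ν×t):
  L: [ 0  1  3  1  2  0]
  T: [-1 -1 -1 -2 -1  1]
RREF → pivots at {γ,c} ⇒ r = 2
Repeat: γ,c; free: Q,g,ν,t
RREF:
  r0: [   1    0   -2    1   -1   -1]
  r1: [   0    1    3    1    2    0]
Fix exponent of t at 1, Q at 0, g at 0, ν at 0; solve each RREF row for its pivot's exponent:
  r0: exp(γ) + (-1)·1 = 0 ⇒ exp(γ) = 1
  r1: exp(c) + (0)·1 = 0 ⇒ exp(c) = 0
Π_4 = γ · t

["1", "0", "0", "0", "0", "1"]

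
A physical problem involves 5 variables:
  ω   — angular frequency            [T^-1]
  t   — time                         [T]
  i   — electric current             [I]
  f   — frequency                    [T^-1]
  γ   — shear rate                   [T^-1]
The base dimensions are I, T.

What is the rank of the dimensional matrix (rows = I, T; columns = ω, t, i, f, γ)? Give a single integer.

2

Write exponents as rows I,T / cols ω,t,i,f,γ:
  I: [ 0  0  1  0  0]
  T: [-1  1  0 -1 -1]
Row reduction gives pivot columns ω,i; rank = 2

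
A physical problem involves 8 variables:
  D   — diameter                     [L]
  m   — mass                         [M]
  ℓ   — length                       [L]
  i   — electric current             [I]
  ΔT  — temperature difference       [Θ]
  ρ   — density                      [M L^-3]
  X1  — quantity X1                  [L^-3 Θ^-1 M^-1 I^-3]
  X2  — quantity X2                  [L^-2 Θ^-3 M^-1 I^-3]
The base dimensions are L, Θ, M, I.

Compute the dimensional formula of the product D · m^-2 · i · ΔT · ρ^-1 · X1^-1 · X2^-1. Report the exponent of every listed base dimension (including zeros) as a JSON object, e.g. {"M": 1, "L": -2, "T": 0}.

Exponent matrix [L,Θ,M,I] × [D,m,ℓ,i,ΔT,ρ,X1,X2]:
  L: [ 1  0  1  0  0 -3 -3 -2]
  Θ: [ 0  0  0  0  1  0 -1 -3]
  M: [ 0  1  0  0  0  1 -1 -1]
  I: [ 0  0  0  1  0  0 -3 -3]
  [L]: (1)·1+(-2)·0+(1)·0+(1)·0+(-1)·-3+(-1)·-3+(-1)·-2 = 9
  [Θ]: (1)·0+(-2)·0+(1)·0+(1)·1+(-1)·0+(-1)·-1+(-1)·-3 = 5
  [M]: (1)·0+(-2)·1+(1)·0+(1)·0+(-1)·1+(-1)·-1+(-1)·-1 = -1
  [I]: (1)·0+(-2)·0+(1)·1+(1)·0+(-1)·0+(-1)·-3+(-1)·-3 = 7
⇒ L^9 Θ^5 M^-1 I^7

{"L": 9, "Θ": 5, "M": -1, "I": 7}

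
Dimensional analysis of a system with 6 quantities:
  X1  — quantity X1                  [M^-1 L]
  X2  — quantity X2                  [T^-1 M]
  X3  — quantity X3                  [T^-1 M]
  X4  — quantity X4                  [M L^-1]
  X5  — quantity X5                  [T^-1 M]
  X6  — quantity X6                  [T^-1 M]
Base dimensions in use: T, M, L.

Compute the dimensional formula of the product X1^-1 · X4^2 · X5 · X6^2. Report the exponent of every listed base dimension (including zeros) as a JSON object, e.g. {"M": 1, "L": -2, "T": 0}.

Exponent matrix [T,M,L] × [X1,X2,X3,X4,X5,X6]:
  T: [ 0 -1 -1  0 -1 -1]
  M: [-1  1  1  1  1  1]
  L: [ 1  0  0 -1  0  0]
  [T]: (-1)·0+(2)·0+(1)·-1+(2)·-1 = -3
  [M]: (-1)·-1+(2)·1+(1)·1+(2)·1 = 6
  [L]: (-1)·1+(2)·-1+(1)·0+(2)·0 = -3
⇒ T^-3 M^6 L^-3

{"T": -3, "M": 6, "L": -3}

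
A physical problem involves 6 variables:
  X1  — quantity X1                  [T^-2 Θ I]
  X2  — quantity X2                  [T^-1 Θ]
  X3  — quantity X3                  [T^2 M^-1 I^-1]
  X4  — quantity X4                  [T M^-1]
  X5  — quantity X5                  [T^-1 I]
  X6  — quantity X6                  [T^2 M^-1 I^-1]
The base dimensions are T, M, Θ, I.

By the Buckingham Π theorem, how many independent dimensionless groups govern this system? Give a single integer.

Write exponents as rows T,M,Θ,I / cols X1,X2,X3,X4,X5,X6:
  T: [-2 -1  2  1 -1  2]
  M: [ 0  0 -1 -1  0 -1]
  Θ: [ 1  1  0  0  0  0]
  I: [ 1  0 -1  0  1 -1]
RREF → pivots at {X1,X2,X3} ⇒ r = 3
Π count = n − r = 6 − 3 = 3

3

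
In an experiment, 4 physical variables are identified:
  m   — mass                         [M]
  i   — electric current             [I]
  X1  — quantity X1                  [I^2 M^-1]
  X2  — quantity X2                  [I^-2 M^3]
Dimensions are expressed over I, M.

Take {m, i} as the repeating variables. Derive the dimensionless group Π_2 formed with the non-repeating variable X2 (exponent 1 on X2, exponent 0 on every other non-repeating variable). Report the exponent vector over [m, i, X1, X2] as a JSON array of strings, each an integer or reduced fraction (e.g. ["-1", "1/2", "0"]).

Exponent matrix [I,M] × [m,i,X1,X2]:
  I: [ 0  1  2 -2]
  M: [ 1  0 -1  3]
Row reduction gives pivot columns m,i; rank = 2
Repeat: m,i; free: X1,X2
RREF:
  r0: [   1    0   -1    3]
  r1: [   0    1    2   -2]
Fix exponent of X2 at 1, X1 at 0; solve each RREF row for its pivot's exponent:
  r0: exp(m) + (3)·1 = 0 ⇒ exp(m) = -3
  r1: exp(i) + (-2)·1 = 0 ⇒ exp(i) = 2
Π_2 = m^-3 · i^2 · X2

["-3", "2", "0", "1"]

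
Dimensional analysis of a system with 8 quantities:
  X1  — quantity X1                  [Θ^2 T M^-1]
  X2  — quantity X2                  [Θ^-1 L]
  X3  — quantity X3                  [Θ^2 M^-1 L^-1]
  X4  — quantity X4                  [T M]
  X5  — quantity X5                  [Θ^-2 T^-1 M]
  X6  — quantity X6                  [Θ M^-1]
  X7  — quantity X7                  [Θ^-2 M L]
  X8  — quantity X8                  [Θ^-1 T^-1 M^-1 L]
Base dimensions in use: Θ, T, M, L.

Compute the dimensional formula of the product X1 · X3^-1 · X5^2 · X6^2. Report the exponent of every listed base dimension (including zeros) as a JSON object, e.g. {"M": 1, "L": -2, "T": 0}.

{"Θ": -2, "T": -1, "M": 0, "L": 1}

Dimensional matrix (Θ×T×M×L by X1×X2×X3×X4×X5×X6×X7×X8):
  Θ: [ 2 -1  2  0 -2  1 -2 -1]
  T: [ 1  0  0  1 -1  0  0 -1]
  M: [-1  0 -1  1  1 -1  1 -1]
  L: [ 0  1 -1  0  0  0  1  1]
  [Θ]: (1)·2+(-1)·2+(2)·-2+(2)·1 = -2
  [T]: (1)·1+(-1)·0+(2)·-1+(2)·0 = -1
  [M]: (1)·-1+(-1)·-1+(2)·1+(2)·-1 = 0
  [L]: (1)·0+(-1)·-1+(2)·0+(2)·0 = 1
⇒ Θ^-2 T^-1 L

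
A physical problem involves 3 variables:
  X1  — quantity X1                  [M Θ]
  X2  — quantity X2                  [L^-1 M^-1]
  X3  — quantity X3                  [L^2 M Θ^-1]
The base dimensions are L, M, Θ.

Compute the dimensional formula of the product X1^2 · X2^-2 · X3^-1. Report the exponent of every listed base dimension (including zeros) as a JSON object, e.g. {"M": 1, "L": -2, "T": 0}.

{"L": 0, "M": 3, "Θ": 3}

Dimensional matrix (L×M×Θ by X1×X2×X3):
  L: [ 0 -1  2]
  M: [ 1 -1  1]
  Θ: [ 1  0 -1]
  [L]: (2)·0+(-2)·-1+(-1)·2 = 0
  [M]: (2)·1+(-2)·-1+(-1)·1 = 3
  [Θ]: (2)·1+(-2)·0+(-1)·-1 = 3
⇒ M^3 Θ^3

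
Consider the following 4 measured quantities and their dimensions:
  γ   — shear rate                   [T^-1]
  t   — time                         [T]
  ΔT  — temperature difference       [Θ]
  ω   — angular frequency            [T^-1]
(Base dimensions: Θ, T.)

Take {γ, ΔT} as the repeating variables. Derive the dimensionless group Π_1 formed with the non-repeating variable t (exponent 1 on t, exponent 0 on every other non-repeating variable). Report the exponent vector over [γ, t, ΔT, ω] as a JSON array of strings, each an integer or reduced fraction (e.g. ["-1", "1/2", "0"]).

Exponent matrix [Θ,T] × [γ,t,ΔT,ω]:
  Θ: [ 0  0  1  0]
  T: [-1  1  0 -1]
Row reduction gives pivot columns γ,ΔT; rank = 2
Repeat: γ,ΔT; free: t,ω
RREF:
  r0: [   1   -1    0    1]
  r1: [   0    0    1    0]
Fix exponent of t at 1, ω at 0; solve each RREF row for its pivot's exponent:
  r0: exp(γ) + (-1)·1 = 0 ⇒ exp(γ) = 1
  r1: exp(ΔT) + (0)·1 = 0 ⇒ exp(ΔT) = 0
Π_1 = γ · t

["1", "1", "0", "0"]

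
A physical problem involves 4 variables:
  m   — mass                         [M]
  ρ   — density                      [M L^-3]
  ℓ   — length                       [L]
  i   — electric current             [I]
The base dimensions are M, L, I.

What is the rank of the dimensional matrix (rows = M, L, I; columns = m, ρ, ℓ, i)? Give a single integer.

3

Write exponents as rows M,L,I / cols m,ρ,ℓ,i:
  M: [ 1  1  0  0]
  L: [ 0 -3  1  0]
  I: [ 0  0  0  1]
Row reduction gives pivot columns m,ρ,i; rank = 3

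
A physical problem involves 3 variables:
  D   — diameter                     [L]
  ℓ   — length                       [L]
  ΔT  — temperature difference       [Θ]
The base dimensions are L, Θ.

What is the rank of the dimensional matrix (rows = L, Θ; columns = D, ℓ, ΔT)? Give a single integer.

Exponent matrix [L,Θ] × [D,ℓ,ΔT]:
  L: [ 1  1  0]
  Θ: [ 0  0  1]
Row reduction gives pivot columns D,ΔT; rank = 2

2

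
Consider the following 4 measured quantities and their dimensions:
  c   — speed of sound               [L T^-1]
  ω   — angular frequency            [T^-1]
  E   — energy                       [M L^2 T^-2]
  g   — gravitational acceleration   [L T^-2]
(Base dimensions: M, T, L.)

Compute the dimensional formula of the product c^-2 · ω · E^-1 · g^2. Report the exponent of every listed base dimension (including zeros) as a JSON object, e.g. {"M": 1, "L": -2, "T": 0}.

Write exponents as rows M,T,L / cols c,ω,E,g:
  M: [ 0  0  1  0]
  T: [-1 -1 -2 -2]
  L: [ 1  0  2  1]
  [M]: (-2)·0+(1)·0+(-1)·1+(2)·0 = -1
  [T]: (-2)·-1+(1)·-1+(-1)·-2+(2)·-2 = -1
  [L]: (-2)·1+(1)·0+(-1)·2+(2)·1 = -2
⇒ M^-1 T^-1 L^-2

{"M": -1, "T": -1, "L": -2}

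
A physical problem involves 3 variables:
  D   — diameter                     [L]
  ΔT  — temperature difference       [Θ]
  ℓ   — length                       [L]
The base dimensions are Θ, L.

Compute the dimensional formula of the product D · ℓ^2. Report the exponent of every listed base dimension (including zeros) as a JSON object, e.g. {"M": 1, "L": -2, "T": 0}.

{"Θ": 0, "L": 3}

Dimensional matrix (Θ×L by D×ΔT×ℓ):
  Θ: [ 0  1  0]
  L: [ 1  0  1]
  [Θ]: (1)·0+(2)·0 = 0
  [L]: (1)·1+(2)·1 = 3
⇒ L^3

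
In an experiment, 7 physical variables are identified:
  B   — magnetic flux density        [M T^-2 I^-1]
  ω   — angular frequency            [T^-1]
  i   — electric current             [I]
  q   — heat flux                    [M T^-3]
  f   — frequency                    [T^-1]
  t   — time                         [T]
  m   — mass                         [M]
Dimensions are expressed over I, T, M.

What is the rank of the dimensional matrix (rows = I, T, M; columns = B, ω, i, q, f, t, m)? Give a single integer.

3

Dimensional matrix (I×T×M by B×ω×i×q×f×t×m):
  I: [-1  0  1  0  0  0  0]
  T: [-2 -1  0 -3 -1  1  0]
  M: [ 1  0  0  1  0  0  1]
RREF → pivots at {B,ω,i} ⇒ r = 3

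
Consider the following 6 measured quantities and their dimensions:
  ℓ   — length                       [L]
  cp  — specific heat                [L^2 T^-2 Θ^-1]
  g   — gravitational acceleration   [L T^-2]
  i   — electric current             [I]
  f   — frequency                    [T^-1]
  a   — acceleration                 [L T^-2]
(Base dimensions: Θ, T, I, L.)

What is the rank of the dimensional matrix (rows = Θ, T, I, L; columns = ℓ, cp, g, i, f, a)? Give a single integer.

Exponent matrix [Θ,T,I,L] × [ℓ,cp,g,i,f,a]:
  Θ: [ 0 -1  0  0  0  0]
  T: [ 0 -2 -2  0 -1 -2]
  I: [ 0  0  0  1  0  0]
  L: [ 1  2  1  0  0  1]
RREF → pivots at {ℓ,cp,g,i} ⇒ r = 4

4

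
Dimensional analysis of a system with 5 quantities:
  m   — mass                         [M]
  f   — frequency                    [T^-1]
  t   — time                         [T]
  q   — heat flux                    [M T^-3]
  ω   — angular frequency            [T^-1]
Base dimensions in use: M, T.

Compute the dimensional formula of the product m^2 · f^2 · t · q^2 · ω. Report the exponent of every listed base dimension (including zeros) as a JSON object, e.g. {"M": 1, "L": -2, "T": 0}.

Write exponents as rows M,T / cols m,f,t,q,ω:
  M: [ 1  0  0  1  0]
  T: [ 0 -1  1 -3 -1]
  [M]: (2)·1+(2)·0+(1)·0+(2)·1+(1)·0 = 4
  [T]: (2)·0+(2)·-1+(1)·1+(2)·-3+(1)·-1 = -8
⇒ M^4 T^-8

{"M": 4, "T": -8}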